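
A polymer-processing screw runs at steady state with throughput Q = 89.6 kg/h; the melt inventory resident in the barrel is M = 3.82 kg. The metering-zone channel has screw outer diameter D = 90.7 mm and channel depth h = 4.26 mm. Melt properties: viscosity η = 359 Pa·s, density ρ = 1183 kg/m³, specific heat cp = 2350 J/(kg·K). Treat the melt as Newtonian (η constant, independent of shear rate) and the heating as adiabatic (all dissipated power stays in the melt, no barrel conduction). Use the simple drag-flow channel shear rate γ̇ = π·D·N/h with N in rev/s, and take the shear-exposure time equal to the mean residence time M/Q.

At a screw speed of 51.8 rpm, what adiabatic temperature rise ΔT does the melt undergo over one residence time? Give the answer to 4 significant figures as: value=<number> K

value=66.09 K

Throughput in SI: Q_s = 89.6 kg/h ÷ 3600 s/h = 0.0248889 kg/s
t_res = M / Q_s = 3.82 ÷ 0.0248889 = 153.482 s
Geometry in metres: D = 90.7 mm → 0.0907 m, h = 4.26 mm → 0.00426 m; screw speed N = 51.8 rpm = 0.863333 rev/s
Shear rate: γ̇ = πDN/h = π·0.0907·0.863333/0.00426 = 57.7466 s⁻¹
ΔT = η·γ̇²·t_res / (ρ·cp) = 359 · (57.7466)² · 153.482 / (1183 · 2350) = 66.0924 K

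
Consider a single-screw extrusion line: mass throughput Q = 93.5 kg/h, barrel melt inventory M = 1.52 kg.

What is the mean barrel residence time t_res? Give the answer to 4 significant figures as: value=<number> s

value=58.52 s

Throughput in SI: Q_s = 93.5 kg/h ÷ 3600 s/h = 0.0259722 kg/s
t_res = M / Q_s = 1.52 ÷ 0.0259722 = 58.5241 s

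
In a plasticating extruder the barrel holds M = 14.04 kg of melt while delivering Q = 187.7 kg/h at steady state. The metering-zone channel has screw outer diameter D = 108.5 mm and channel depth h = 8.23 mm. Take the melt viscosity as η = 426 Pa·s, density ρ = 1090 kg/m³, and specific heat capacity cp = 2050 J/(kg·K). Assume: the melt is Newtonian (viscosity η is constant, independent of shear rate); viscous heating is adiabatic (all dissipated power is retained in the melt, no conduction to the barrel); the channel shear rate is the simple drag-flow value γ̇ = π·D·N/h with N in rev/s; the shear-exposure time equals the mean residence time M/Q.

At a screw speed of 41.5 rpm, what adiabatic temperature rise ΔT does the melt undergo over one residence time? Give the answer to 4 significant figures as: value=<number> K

Q_s = Q / 3600 = 187.7 / 3600 = 0.0521389 kg/s
t_res = M / Q_s = 14.04 / 0.0521389 = 269.281 s
Geometry in metres: D = 108.5 mm → 0.1085 m, h = 8.23 mm → 0.00823 m; screw speed N = 41.5 rpm = 0.691667 rev/s
γ̇ = π·D·N / h = π · 0.1085 · 0.691667 / 0.00823 = 28.6468 s⁻¹
Adiabatic rise: ΔT = η γ̇² t_res / (ρ cp) = 426·(28.6468)²·269.281 / (1090·2050) = 42.1296 K

value=42.13 K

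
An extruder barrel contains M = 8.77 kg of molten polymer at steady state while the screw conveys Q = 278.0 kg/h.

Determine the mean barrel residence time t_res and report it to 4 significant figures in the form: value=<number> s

Q_s = Q / 3600 = 278.0 / 3600 = 0.0772222 kg/s
Mean residence time: t_res = M/Q_s = 8.77 kg / 0.0772222 kg/s = 113.568 s

value=113.6 s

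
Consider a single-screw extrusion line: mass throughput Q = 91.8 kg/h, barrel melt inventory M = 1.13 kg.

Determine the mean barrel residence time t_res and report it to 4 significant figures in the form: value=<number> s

Q_s = Q / 3600 = 91.8 / 3600 = 0.0255 kg/s
Mean residence time: t_res = M/Q_s = 1.13 kg / 0.0255 kg/s = 44.3137 s

value=44.31 s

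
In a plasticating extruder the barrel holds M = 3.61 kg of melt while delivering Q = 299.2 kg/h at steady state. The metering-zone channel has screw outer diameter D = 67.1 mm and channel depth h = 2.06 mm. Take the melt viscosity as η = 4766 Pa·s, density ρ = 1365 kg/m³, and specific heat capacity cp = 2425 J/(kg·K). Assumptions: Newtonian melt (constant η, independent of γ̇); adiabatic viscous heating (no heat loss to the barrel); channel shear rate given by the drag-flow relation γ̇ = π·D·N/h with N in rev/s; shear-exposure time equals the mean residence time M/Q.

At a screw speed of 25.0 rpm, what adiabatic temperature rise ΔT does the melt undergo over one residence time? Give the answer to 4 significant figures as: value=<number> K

Convert throughput: Q = 299.2 kg/h = 299.2/3600 = 0.0831111 kg/s
t_res = M / Q_s = 3.61 / 0.0831111 = 43.4358 s
Geometry in metres: D = 67.1 mm → 0.0671 m, h = 2.06 mm → 0.00206 m; screw speed N = 25.0 rpm = 0.416667 rev/s
Shear rate: γ̇ = πDN/h = π·0.0671·0.416667/0.00206 = 42.6377 s⁻¹
Adiabatic rise: ΔT = η γ̇² t_res / (ρ cp) = 4766·(42.6377)²·43.4358 / (1365·2425) = 113.696 K

value=113.7 K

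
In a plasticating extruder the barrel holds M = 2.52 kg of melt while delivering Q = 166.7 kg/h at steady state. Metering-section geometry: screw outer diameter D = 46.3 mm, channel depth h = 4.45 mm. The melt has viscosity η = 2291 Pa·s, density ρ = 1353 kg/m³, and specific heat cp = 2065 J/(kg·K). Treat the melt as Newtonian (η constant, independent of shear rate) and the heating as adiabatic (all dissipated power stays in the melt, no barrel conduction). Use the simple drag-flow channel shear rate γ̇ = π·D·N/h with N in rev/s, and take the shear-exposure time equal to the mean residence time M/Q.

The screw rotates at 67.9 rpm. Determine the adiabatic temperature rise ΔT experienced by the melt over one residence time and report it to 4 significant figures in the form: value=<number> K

value=61.06 K

Q_s = Q / 3600 = 166.7 / 3600 = 0.0463056 kg/s
Mean residence time: t_res = M/Q_s = 2.52 kg / 0.0463056 kg/s = 54.4211 s
Geometry in metres: D = 46.3 mm → 0.0463 m, h = 4.45 mm → 0.00445 m; screw speed N = 67.9 rpm = 1.13167 rev/s
γ̇ = π·D·N / h = π · 0.0463 · 1.13167 / 0.00445 = 36.9904 s⁻¹
ΔT = η·γ̇²·t_res / (ρ·cp) = 2291 · (36.9904)² · 54.4211 / (1353 · 2065) = 61.0595 K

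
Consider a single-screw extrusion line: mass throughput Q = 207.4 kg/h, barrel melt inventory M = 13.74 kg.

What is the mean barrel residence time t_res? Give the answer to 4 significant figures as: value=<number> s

value=238.5 s

Q_s = Q / 3600 = 207.4 / 3600 = 0.0576111 kg/s
t_res = M / Q_s = 13.74 ÷ 0.0576111 = 238.496 s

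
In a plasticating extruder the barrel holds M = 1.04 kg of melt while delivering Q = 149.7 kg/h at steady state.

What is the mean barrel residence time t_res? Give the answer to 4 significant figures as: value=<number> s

value=25.01 s

Throughput in SI: Q_s = 149.7 kg/h ÷ 3600 s/h = 0.0415833 kg/s
t_res = M / Q_s = 1.04 ÷ 0.0415833 = 25.01 s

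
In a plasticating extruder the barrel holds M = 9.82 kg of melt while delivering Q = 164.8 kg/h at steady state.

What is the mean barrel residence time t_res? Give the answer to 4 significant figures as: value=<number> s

value=214.5 s

Throughput in SI: Q_s = 164.8 kg/h ÷ 3600 s/h = 0.0457778 kg/s
Mean residence time: t_res = M/Q_s = 9.82 kg / 0.0457778 kg/s = 214.515 s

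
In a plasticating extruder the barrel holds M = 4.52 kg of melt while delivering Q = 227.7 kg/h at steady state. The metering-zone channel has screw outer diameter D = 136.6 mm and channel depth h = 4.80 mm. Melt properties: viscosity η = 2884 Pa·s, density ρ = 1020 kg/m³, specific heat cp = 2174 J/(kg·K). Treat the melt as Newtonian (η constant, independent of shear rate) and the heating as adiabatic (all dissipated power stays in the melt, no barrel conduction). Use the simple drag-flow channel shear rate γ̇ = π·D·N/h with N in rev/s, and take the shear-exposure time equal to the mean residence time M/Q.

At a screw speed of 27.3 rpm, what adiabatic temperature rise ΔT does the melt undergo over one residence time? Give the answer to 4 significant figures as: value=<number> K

Convert throughput: Q = 227.7 kg/h = 227.7/3600 = 0.06325 kg/s
Mean residence time: t_res = M/Q_s = 4.52 kg / 0.06325 kg/s = 71.4625 s
D = 136.6 mm = 0.1366 m;  h = 4.80 mm = 0.0048 m;  N = 27.3 rpm / 60 = 0.455 rev/s
γ̇ = π D N / h = (π)(0.1366)(0.455) / 0.0048 = 40.679 s⁻¹
ΔT = η·γ̇²·t_res/(ρ·cp) = [2884 × 40.679² × 71.4625] / [1020 × 2174] = 153.799 K

value=153.8 K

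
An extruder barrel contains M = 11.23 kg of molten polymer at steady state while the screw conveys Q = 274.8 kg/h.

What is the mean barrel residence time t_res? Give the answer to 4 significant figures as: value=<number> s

Throughput in SI: Q_s = 274.8 kg/h ÷ 3600 s/h = 0.0763333 kg/s
t_res = M / Q_s = 11.23 / 0.0763333 = 147.118 s

value=147.1 s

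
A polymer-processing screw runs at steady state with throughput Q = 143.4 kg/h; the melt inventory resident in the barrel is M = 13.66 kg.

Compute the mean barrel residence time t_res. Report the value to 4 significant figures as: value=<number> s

value=342.9 s

Convert throughput: Q = 143.4 kg/h = 143.4/3600 = 0.0398333 kg/s
t_res = M / Q_s = 13.66 / 0.0398333 = 342.929 s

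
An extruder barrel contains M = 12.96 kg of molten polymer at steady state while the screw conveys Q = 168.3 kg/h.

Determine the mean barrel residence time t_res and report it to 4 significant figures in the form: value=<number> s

value=277.2 s

Convert throughput: Q = 168.3 kg/h = 168.3/3600 = 0.04675 kg/s
t_res = M / Q_s = 12.96 / 0.04675 = 277.219 s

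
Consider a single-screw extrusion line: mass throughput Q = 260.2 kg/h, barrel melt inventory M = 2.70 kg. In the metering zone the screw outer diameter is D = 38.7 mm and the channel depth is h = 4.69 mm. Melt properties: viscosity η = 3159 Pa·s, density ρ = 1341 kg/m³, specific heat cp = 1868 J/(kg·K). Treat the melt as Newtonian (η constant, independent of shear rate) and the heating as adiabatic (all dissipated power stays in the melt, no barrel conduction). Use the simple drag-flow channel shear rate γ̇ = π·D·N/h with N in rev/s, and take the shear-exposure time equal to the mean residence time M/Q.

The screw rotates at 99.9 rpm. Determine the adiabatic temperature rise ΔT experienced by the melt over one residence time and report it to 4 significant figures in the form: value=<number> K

value=87.76 K

Convert throughput: Q = 260.2 kg/h = 260.2/3600 = 0.0722778 kg/s
t_res = M / Q_s = 2.70 / 0.0722778 = 37.3559 s
Convert to SI: D = 0.0387 m, h = 0.00469 m, N = 99.9/60 = 1.665 rev/s
Shear rate: γ̇ = πDN/h = π·0.0387·1.665/0.00469 = 43.1621 s⁻¹
ΔT = η·γ̇²·t_res/(ρ·cp) = [3159 × 43.1621² × 37.3559] / [1341 × 1868] = 87.7622 K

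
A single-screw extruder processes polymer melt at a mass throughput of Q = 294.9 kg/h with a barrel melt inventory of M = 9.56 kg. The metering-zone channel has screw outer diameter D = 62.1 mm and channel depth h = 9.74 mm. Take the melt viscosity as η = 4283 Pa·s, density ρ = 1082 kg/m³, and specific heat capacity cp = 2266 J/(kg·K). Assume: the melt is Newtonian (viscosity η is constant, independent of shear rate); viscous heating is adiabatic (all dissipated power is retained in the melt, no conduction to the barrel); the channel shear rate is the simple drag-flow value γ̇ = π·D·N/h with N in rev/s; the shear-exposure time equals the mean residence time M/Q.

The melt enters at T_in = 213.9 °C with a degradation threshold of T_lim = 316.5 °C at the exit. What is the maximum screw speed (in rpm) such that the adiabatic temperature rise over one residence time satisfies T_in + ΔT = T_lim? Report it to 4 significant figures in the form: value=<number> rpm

value=67.20 rpm

Throughput in SI: Q_s = 294.9 kg/h ÷ 3600 s/h = 0.0819167 kg/s
t_res = M / Q_s = 9.56 / 0.0819167 = 116.704 s
Geometry in SI: D = 62.1 mm → 0.0621 m, h = 9.74 mm → 0.00974 m
ΔT_a = T_lim − T_in = 316.5 °C − 213.9 °C = 102.6 K
γ̇_max² = ΔT_a·ρ·cp / (η·t_res) = [102.6 × 1082 × 2266] / [4283 × 116.704] = 503.27 s⁻²
γ̇_max = √503.27 = 22.4337 s⁻¹
Solve γ̇ = πDN/h for N: N_max = γ̇_max·h/(π·D) = 22.4337 × 0.00974 / (π × 0.0621) = 1.12 rev/s = 67.2 rpm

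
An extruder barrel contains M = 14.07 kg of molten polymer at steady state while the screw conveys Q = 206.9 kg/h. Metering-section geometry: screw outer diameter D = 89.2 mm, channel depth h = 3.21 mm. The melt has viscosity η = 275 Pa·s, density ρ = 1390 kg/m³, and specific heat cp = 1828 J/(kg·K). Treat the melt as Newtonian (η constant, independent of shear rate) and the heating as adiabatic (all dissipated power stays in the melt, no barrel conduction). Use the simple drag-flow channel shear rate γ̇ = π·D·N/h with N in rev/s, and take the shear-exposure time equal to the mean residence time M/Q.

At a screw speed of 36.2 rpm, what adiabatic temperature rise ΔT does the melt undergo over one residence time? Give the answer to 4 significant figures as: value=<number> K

value=73.50 K

Throughput in SI: Q_s = 206.9 kg/h ÷ 3600 s/h = 0.0574722 kg/s
Mean residence time: t_res = M/Q_s = 14.07 kg / 0.0574722 kg/s = 244.814 s
Convert to SI: D = 0.0892 m, h = 0.00321 m, N = 36.2/60 = 0.603333 rev/s
Shear rate: γ̇ = πDN/h = π·0.0892·0.603333/0.00321 = 52.6704 s⁻¹
ΔT = η·γ̇²·t_res / (ρ·cp) = 275 · (52.6704)² · 244.814 / (1390 · 1828) = 73.5041 K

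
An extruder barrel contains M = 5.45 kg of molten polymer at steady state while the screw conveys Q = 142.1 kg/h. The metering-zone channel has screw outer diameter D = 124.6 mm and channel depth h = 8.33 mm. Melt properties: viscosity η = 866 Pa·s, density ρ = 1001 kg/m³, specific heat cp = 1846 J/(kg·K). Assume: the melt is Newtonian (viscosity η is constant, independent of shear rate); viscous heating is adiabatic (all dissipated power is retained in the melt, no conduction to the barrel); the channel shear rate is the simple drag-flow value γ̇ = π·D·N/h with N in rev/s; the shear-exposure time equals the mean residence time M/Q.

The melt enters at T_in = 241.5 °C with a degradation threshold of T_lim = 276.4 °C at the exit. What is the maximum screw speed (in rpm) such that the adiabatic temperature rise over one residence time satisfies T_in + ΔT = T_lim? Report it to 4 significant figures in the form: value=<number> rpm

Q_s = Q / 3600 = 142.1 / 3600 = 0.0394722 kg/s
t_res = M / Q_s = 5.45 / 0.0394722 = 138.072 s
Geometry in SI: D = 124.6 mm → 0.1246 m, h = 8.33 mm → 0.00833 m
ΔT_a = T_lim − T_in = 276.4 °C − 241.5 °C = 34.9 K
Invert ΔT = ηγ̇²t_res/(ρcp) for γ̇: γ̇_max² = ΔT_a ρ cp / (η t_res) = 34.9·1001·1846 / (866·138.072) = 539.347 s⁻²
γ̇_max = √539.347 = 23.2238 s⁻¹
N_max = γ̇_max·h / (π·D) = 23.2238 · 0.00833 / (π · 0.1246) = 0.49421 rev/s = 29.6526 rpm

value=29.65 rpm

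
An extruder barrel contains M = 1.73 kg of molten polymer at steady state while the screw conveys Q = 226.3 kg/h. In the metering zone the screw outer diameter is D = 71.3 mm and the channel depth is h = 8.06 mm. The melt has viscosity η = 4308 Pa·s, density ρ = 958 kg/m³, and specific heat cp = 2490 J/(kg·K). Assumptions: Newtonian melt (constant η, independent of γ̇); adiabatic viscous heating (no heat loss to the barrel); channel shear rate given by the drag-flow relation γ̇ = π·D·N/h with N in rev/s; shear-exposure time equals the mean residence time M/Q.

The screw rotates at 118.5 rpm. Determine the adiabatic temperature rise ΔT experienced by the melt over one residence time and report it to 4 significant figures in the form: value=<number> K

value=149.7 K

Throughput in SI: Q_s = 226.3 kg/h ÷ 3600 s/h = 0.0628611 kg/s
Mean residence time: t_res = M/Q_s = 1.73 kg / 0.0628611 kg/s = 27.521 s
Geometry in metres: D = 71.3 mm → 0.0713 m, h = 8.06 mm → 0.00806 m; screw speed N = 118.5 rpm = 1.975 rev/s
γ̇ = π·D·N / h = π · 0.0713 · 1.975 / 0.00806 = 54.8872 s⁻¹
ΔT = η·γ̇²·t_res / (ρ·cp) = 4308 · (54.8872)² · 27.521 / (958 · 2490) = 149.733 K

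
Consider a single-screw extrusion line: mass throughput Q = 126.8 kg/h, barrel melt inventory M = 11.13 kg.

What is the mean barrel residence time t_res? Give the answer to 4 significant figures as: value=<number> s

value=316.0 s

Convert throughput: Q = 126.8 kg/h = 126.8/3600 = 0.0352222 kg/s
Mean residence time: t_res = M/Q_s = 11.13 kg / 0.0352222 kg/s = 315.994 s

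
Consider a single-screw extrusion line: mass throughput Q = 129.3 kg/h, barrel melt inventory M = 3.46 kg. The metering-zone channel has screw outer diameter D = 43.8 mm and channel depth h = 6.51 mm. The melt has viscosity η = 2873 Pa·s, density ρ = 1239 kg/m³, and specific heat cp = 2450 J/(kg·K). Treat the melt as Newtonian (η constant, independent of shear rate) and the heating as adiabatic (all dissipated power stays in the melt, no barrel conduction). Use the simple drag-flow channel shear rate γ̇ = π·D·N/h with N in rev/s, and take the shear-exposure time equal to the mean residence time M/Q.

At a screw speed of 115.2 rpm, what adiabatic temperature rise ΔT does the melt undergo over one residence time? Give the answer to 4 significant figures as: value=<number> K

Q_s = Q / 3600 = 129.3 / 3600 = 0.0359167 kg/s
t_res = M / Q_s = 3.46 / 0.0359167 = 96.3341 s
Convert to SI: D = 0.0438 m, h = 0.00651 m, N = 115.2/60 = 1.92 rev/s
γ̇ = π D N / h = (π)(0.0438)(1.92) / 0.00651 = 40.583 s⁻¹
ΔT = η·γ̇²·t_res/(ρ·cp) = [2873 × 40.583² × 96.3341] / [1239 × 2450] = 150.164 K

value=150.2 K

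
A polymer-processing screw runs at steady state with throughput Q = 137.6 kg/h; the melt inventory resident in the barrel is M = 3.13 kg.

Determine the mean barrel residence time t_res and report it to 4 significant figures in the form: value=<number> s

Throughput in SI: Q_s = 137.6 kg/h ÷ 3600 s/h = 0.0382222 kg/s
t_res = M / Q_s = 3.13 / 0.0382222 = 81.8895 s

value=81.89 s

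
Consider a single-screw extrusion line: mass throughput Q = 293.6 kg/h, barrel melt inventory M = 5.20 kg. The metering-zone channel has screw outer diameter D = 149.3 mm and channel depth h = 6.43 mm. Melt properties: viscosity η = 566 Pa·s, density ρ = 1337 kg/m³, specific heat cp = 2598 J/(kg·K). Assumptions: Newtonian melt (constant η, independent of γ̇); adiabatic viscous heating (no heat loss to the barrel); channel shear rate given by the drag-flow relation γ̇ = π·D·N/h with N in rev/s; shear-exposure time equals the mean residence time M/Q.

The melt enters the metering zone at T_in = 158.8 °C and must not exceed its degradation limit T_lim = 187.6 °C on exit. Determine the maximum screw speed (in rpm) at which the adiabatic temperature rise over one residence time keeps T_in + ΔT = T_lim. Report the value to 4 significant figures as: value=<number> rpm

value=43.31 rpm

Q_s = Q / 3600 = 293.6 / 3600 = 0.0815556 kg/s
Mean residence time: t_res = M/Q_s = 5.20 kg / 0.0815556 kg/s = 63.7602 s
D = 149.3 mm = 0.1493 m;  h = 6.43 mm = 0.00643 m
ΔT_a = T_lim − T_in = 187.6 − 158.8 = 28.8 K
Invert ΔT = ηγ̇²t_res/(ρcp) for γ̇: γ̇_max² = ΔT_a ρ cp / (η t_res) = 28.8·1337·2598 / (566·63.7602) = 2772.02 s⁻²
γ̇_max = sqrt(2772.02) = 52.65 s⁻¹
N_max = γ̇_max·h / (π·D) = 52.65 · 0.00643 / (π · 0.1493) = 0.721771 rev/s = 43.3063 rpm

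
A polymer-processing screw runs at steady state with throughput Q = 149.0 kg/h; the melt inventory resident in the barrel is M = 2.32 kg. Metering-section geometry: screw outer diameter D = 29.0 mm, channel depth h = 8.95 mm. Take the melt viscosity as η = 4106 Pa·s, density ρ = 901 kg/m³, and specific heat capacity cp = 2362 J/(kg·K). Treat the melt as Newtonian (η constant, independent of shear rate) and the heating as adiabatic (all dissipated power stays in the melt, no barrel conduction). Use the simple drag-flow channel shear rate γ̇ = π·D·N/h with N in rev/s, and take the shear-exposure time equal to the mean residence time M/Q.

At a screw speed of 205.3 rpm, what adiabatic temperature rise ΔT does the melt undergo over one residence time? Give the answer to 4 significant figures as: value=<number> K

value=131.2 K

Convert throughput: Q = 149.0 kg/h = 149.0/3600 = 0.0413889 kg/s
Mean residence time: t_res = M/Q_s = 2.32 kg / 0.0413889 kg/s = 56.0537 s
Geometry in metres: D = 29.0 mm → 0.029 m, h = 8.95 mm → 0.00895 m; screw speed N = 205.3 rpm = 3.42167 rev/s
γ̇ = π·D·N / h = π · 0.029 · 3.42167 / 0.00895 = 34.8307 s⁻¹
Adiabatic rise: ΔT = η γ̇² t_res / (ρ cp) = 4106·(34.8307)²·56.0537 / (901·2362) = 131.203 K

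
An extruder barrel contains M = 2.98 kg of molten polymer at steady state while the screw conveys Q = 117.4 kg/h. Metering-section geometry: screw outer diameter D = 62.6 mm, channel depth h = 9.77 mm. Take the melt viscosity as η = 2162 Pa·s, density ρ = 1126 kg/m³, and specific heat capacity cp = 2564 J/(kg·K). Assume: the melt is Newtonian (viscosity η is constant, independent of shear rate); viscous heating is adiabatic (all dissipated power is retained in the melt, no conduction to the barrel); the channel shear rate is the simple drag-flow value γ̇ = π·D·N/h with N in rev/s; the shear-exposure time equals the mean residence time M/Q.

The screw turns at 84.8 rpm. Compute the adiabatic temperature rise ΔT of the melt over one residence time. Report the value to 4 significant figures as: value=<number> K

Q_s = Q / 3600 = 117.4 / 3600 = 0.0326111 kg/s
t_res = M / Q_s = 2.98 / 0.0326111 = 91.3799 s
D = 62.6 mm = 0.0626 m;  h = 9.77 mm = 0.00977 m;  N = 84.8 rpm / 60 = 1.41333 rev/s
Shear rate: γ̇ = πDN/h = π·0.0626·1.41333/0.00977 = 28.4495 s⁻¹
ΔT = η·γ̇²·t_res / (ρ·cp) = 2162 · (28.4495)² · 91.3799 / (1126 · 2564) = 55.3858 K

value=55.39 K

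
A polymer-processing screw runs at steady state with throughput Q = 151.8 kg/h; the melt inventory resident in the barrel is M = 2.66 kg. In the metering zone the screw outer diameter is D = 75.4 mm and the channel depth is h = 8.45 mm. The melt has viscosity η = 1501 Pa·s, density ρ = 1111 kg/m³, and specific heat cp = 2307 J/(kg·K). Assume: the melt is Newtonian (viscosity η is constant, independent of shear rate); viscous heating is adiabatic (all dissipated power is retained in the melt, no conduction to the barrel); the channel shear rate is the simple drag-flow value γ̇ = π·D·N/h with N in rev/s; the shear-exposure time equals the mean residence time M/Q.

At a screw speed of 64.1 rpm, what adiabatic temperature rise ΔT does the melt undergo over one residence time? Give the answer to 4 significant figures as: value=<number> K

value=33.13 K

Convert throughput: Q = 151.8 kg/h = 151.8/3600 = 0.0421667 kg/s
t_res = M / Q_s = 2.66 / 0.0421667 = 63.083 s
D = 75.4 mm = 0.0754 m;  h = 8.45 mm = 0.00845 m;  N = 64.1 rpm / 60 = 1.06833 rev/s
γ̇ = π·D·N / h = π · 0.0754 · 1.06833 / 0.00845 = 29.9482 s⁻¹
ΔT = η·γ̇²·t_res/(ρ·cp) = [1501 × 29.9482² × 63.083] / [1111 × 2307] = 33.134 K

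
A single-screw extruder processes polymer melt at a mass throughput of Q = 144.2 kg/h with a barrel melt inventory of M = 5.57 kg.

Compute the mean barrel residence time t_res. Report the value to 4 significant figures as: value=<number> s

value=139.1 s

Convert throughput: Q = 144.2 kg/h = 144.2/3600 = 0.0400556 kg/s
t_res = M / Q_s = 5.57 ÷ 0.0400556 = 139.057 s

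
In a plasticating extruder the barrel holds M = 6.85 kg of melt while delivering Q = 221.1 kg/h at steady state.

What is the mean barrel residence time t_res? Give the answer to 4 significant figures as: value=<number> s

value=111.5 s

Q_s = Q / 3600 = 221.1 / 3600 = 0.0614167 kg/s
t_res = M / Q_s = 6.85 / 0.0614167 = 111.533 s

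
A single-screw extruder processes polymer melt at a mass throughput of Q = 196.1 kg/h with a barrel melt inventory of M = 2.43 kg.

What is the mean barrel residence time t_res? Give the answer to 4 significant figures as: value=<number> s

Convert throughput: Q = 196.1 kg/h = 196.1/3600 = 0.0544722 kg/s
t_res = M / Q_s = 2.43 / 0.0544722 = 44.6099 s

value=44.61 s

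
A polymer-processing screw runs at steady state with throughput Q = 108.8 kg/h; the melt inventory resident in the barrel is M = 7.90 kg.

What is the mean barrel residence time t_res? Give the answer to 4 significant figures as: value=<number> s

value=261.4 s

Convert throughput: Q = 108.8 kg/h = 108.8/3600 = 0.0302222 kg/s
Mean residence time: t_res = M/Q_s = 7.90 kg / 0.0302222 kg/s = 261.397 s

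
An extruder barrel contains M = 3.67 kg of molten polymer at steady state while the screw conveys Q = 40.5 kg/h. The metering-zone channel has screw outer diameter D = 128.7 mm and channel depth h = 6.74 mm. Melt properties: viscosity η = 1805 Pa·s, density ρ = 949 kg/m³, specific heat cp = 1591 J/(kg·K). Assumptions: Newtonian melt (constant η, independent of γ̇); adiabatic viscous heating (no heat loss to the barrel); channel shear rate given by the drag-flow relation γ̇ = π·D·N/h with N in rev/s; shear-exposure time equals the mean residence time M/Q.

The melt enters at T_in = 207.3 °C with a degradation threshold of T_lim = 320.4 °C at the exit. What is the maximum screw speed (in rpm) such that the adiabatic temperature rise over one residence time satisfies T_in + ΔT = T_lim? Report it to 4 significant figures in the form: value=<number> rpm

Convert throughput: Q = 40.5 kg/h = 40.5/3600 = 0.01125 kg/s
Mean residence time: t_res = M/Q_s = 3.67 kg / 0.01125 kg/s = 326.222 s
Geometry in SI: D = 128.7 mm → 0.1287 m, h = 6.74 mm → 0.00674 m
ΔT_a = T_lim − T_in = 320.4 − 207.3 = 113.1 K
γ̇_max² = ΔT_a·ρ·cp / (η·t_res) = [113.1 × 949 × 1591] / [1805 × 326.222] = 290.007 s⁻²
Take the square root: γ̇_max = √(290.007) = 17.0296 s⁻¹
N_max = γ̇_max·h / (π·D) = 17.0296 · 0.00674 / (π · 0.1287) = 0.283881 rev/s = 17.0328 rpm

value=17.03 rpm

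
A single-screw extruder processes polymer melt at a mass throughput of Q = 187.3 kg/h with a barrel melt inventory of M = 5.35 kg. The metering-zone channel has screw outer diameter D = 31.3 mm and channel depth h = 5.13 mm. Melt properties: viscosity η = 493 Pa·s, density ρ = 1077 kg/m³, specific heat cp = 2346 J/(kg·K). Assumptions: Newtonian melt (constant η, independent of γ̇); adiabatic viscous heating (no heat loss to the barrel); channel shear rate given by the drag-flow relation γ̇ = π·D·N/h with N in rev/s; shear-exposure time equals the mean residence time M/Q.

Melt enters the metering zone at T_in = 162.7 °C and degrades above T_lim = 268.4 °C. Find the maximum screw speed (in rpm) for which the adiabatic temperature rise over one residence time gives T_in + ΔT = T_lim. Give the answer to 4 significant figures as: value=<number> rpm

value=227.2 rpm

Q_s = Q / 3600 = 187.3 / 3600 = 0.0520278 kg/s
t_res = M / Q_s = 5.35 / 0.0520278 = 102.83 s
D = 31.3 mm = 0.0313 m;  h = 5.13 mm = 0.00513 m
Allowable rise: ΔT_a = T_lim − T_in = 268.4 − 162.7 = 105.7 K
Invert ΔT = ηγ̇²t_res/(ρcp) for γ̇: γ̇_max² = ΔT_a ρ cp / (η t_res) = 105.7·1077·2346 / (493·102.83) = 5268.09 s⁻²
γ̇_max = √5268.09 = 72.5816 s⁻¹
Solve γ̇ = πDN/h for N: N_max = γ̇_max·h/(π·D) = 72.5816 × 0.00513 / (π × 0.0313) = 3.7866 rev/s = 227.196 rpm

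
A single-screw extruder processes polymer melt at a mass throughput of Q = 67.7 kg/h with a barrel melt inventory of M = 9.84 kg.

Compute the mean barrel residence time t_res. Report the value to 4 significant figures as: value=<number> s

value=523.2 s

Throughput in SI: Q_s = 67.7 kg/h ÷ 3600 s/h = 0.0188056 kg/s
Mean residence time: t_res = M/Q_s = 9.84 kg / 0.0188056 kg/s = 523.25 s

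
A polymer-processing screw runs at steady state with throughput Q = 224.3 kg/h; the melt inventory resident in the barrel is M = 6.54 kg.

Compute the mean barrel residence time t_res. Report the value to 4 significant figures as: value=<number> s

value=105.0 s

Convert throughput: Q = 224.3 kg/h = 224.3/3600 = 0.0623056 kg/s
Mean residence time: t_res = M/Q_s = 6.54 kg / 0.0623056 kg/s = 104.967 s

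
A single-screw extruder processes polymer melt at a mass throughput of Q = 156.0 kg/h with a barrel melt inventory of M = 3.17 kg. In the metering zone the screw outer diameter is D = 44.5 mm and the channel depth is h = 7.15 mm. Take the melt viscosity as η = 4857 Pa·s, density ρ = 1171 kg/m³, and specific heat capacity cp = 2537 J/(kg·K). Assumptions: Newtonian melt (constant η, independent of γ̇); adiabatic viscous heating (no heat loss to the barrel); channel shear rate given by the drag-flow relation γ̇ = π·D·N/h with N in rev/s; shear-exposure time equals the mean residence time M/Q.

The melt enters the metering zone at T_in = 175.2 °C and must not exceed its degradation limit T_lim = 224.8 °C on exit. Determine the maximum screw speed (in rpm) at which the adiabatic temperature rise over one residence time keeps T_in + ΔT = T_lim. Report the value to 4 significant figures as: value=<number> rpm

value=62.49 rpm

Convert throughput: Q = 156.0 kg/h = 156.0/3600 = 0.0433333 kg/s
Mean residence time: t_res = M/Q_s = 3.17 kg / 0.0433333 kg/s = 73.1538 s
D = 44.5 mm = 0.0445 m;  h = 7.15 mm = 0.00715 m
ΔT_a = T_lim − T_in = 224.8 − 175.2 = 49.6 K
γ̇_max² = ΔT_a·ρ·cp / (η·t_res) = [49.6 × 1171 × 2537] / [4857 × 73.1538] = 414.719 s⁻²
γ̇_max = √414.719 = 20.3646 s⁻¹
N_max = γ̇_max·h / (π·D) = 20.3646 · 0.00715 / (π · 0.0445) = 1.04153 rev/s = 62.492 rpm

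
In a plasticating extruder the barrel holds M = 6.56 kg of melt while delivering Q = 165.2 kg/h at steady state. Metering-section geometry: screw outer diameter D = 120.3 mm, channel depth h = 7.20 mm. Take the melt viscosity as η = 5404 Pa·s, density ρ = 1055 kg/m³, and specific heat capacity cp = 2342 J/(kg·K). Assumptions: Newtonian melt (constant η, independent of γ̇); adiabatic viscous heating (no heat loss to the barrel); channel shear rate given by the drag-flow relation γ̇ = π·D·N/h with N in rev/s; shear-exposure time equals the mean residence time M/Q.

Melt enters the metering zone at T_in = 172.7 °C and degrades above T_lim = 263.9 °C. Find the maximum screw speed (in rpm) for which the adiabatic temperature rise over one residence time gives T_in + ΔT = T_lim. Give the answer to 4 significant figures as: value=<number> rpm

value=19.52 rpm

Throughput in SI: Q_s = 165.2 kg/h ÷ 3600 s/h = 0.0458889 kg/s
t_res = M / Q_s = 6.56 ÷ 0.0458889 = 142.954 s
D = 120.3 mm = 0.1203 m;  h = 7.20 mm = 0.0072 m
ΔT_a = T_lim − T_in = 263.9 − 172.7 = 91.2 K
γ̇_max² = ΔT_a·ρ·cp / (η·t_res) = [91.2 × 1055 × 2342] / [5404 × 142.954] = 291.691 s⁻²
γ̇_max = √291.691 = 17.079 s⁻¹
Solve γ̇ = πDN/h for N: N_max = γ̇_max·h/(π·D) = 17.079 × 0.0072 / (π × 0.1203) = 0.325371 rev/s = 19.5222 rpm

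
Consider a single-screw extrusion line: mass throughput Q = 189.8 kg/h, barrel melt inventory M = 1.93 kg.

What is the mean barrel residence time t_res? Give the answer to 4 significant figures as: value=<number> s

Convert throughput: Q = 189.8 kg/h = 189.8/3600 = 0.0527222 kg/s
Mean residence time: t_res = M/Q_s = 1.93 kg / 0.0527222 kg/s = 36.607 s

value=36.61 s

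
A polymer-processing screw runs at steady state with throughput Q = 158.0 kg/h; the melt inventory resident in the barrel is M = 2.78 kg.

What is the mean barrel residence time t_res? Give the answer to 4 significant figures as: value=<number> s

Throughput in SI: Q_s = 158.0 kg/h ÷ 3600 s/h = 0.0438889 kg/s
Mean residence time: t_res = M/Q_s = 2.78 kg / 0.0438889 kg/s = 63.3418 s

value=63.34 s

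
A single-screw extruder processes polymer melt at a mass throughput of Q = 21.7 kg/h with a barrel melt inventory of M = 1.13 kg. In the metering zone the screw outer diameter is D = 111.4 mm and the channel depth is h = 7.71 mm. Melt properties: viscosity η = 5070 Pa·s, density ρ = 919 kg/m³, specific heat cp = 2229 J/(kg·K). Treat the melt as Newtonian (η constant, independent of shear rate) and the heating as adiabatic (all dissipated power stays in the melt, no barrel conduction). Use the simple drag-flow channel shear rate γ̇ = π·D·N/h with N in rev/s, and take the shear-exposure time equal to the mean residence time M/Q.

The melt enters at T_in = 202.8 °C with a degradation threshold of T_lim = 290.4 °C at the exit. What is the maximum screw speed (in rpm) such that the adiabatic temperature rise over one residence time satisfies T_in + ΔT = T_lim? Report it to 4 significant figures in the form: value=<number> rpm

value=18.16 rpm

Convert throughput: Q = 21.7 kg/h = 21.7/3600 = 0.00602778 kg/s
t_res = M / Q_s = 1.13 / 0.00602778 = 187.465 s
Geometry in SI: D = 111.4 mm → 0.1114 m, h = 7.71 mm → 0.00771 m
ΔT_a = T_lim − T_in = 290.4 − 202.8 = 87.6 K
γ̇_max² = ΔT_a·ρ·cp/(η·t_res) = 87.6·919·2229/(5070·187.465) = 188.799 s⁻²
γ̇_max = √188.799 = 13.7404 s⁻¹
N_max = γ̇_max h / (πD) = 13.7404·0.00771/(π·0.1114) = 0.302705 rev/s → ×60 = 18.1623 rpm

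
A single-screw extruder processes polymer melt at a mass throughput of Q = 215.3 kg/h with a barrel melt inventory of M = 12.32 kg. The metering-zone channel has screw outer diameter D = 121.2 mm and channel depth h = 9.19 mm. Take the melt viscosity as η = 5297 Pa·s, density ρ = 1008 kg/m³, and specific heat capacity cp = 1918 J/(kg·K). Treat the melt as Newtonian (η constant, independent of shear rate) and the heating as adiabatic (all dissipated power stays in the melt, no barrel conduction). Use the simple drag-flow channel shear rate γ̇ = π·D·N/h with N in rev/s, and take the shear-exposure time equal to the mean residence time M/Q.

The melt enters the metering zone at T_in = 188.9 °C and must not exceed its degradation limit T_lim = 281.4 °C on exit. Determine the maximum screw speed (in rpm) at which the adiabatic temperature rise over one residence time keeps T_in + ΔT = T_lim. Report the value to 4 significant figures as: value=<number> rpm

Q_s = Q / 3600 = 215.3 / 3600 = 0.0598056 kg/s
t_res = M / Q_s = 12.32 ÷ 0.0598056 = 206.001 s
Geometry in SI: D = 121.2 mm → 0.1212 m, h = 9.19 mm → 0.00919 m
ΔT_a = T_lim − T_in = 281.4 − 188.9 = 92.5 K
γ̇_max² = ΔT_a·ρ·cp/(η·t_res) = 92.5·1008·1918/(5297·206.001) = 163.89 s⁻²
γ̇_max = √163.89 = 12.8019 s⁻¹
Solve γ̇ = πDN/h for N: N_max = γ̇_max·h/(π·D) = 12.8019 × 0.00919 / (π × 0.1212) = 0.308986 rev/s = 18.5392 rpm

value=18.54 rpm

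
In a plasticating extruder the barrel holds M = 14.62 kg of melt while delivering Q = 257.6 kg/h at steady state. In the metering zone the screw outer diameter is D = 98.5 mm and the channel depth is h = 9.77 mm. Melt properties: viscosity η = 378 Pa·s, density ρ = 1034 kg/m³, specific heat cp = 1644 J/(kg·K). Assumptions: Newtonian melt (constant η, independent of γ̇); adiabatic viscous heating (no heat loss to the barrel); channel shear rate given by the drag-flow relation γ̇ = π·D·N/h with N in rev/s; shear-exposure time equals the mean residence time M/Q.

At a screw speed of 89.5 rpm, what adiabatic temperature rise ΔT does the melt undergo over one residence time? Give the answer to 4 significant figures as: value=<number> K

value=101.4 K

Throughput in SI: Q_s = 257.6 kg/h ÷ 3600 s/h = 0.0715556 kg/s
Mean residence time: t_res = M/Q_s = 14.62 kg / 0.0715556 kg/s = 204.317 s
D = 98.5 mm = 0.0985 m;  h = 9.77 mm = 0.00977 m;  N = 89.5 rpm / 60 = 1.49167 rev/s
γ̇ = π D N / h = (π)(0.0985)(1.49167) / 0.00977 = 47.2458 s⁻¹
ΔT = η·γ̇²·t_res / (ρ·cp) = 378 · (47.2458)² · 204.317 / (1034 · 1644) = 101.415 K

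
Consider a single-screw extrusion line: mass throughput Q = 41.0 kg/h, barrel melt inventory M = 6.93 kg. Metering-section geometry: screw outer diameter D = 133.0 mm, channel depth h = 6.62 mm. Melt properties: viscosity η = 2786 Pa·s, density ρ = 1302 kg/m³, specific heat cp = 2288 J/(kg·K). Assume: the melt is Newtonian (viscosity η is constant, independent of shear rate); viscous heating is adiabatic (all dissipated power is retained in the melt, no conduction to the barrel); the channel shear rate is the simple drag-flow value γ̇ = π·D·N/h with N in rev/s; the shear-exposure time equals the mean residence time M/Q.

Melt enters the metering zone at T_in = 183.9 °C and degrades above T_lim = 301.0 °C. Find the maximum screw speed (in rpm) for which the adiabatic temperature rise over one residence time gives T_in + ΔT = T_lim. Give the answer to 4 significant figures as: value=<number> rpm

Q_s = Q / 3600 = 41.0 / 3600 = 0.0113889 kg/s
t_res = M / Q_s = 6.93 / 0.0113889 = 608.488 s
Geometry in SI: D = 133.0 mm → 0.133 m, h = 6.62 mm → 0.00662 m
ΔT_a = T_lim − T_in = 301.0 °C − 183.9 °C = 117.1 K
γ̇_max² = ΔT_a·ρ·cp/(η·t_res) = 117.1·1302·2288/(2786·608.488) = 205.774 s⁻²
γ̇_max = sqrt(205.774) = 14.3448 s⁻¹
N_max = γ̇_max h / (πD) = 14.3448·0.00662/(π·0.133) = 0.227275 rev/s → ×60 = 13.6365 rpm

value=13.64 rpm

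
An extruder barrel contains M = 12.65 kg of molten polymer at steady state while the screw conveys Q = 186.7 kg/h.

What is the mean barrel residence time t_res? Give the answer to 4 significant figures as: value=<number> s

value=243.9 s

Throughput in SI: Q_s = 186.7 kg/h ÷ 3600 s/h = 0.0518611 kg/s
Mean residence time: t_res = M/Q_s = 12.65 kg / 0.0518611 kg/s = 243.921 s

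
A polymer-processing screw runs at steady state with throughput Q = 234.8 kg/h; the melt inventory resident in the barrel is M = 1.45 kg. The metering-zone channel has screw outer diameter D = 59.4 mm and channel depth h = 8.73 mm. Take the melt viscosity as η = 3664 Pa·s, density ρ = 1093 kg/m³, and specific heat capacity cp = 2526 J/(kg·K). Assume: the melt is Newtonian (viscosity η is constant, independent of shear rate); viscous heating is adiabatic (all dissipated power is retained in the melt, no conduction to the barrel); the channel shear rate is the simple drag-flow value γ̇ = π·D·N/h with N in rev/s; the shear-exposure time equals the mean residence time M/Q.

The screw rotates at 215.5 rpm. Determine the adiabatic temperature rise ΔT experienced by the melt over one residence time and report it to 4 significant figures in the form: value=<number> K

value=173.9 K

Q_s = Q / 3600 = 234.8 / 3600 = 0.0652222 kg/s
Mean residence time: t_res = M/Q_s = 1.45 kg / 0.0652222 kg/s = 22.2317 s
Convert to SI: D = 0.0594 m, h = 0.00873 m, N = 215.5/60 = 3.59167 rev/s
γ̇ = π D N / h = (π)(0.0594)(3.59167) / 0.00873 = 76.7747 s⁻¹
ΔT = η·γ̇²·t_res/(ρ·cp) = [3664 × 76.7747² × 22.2317] / [1093 × 2526] = 173.904 K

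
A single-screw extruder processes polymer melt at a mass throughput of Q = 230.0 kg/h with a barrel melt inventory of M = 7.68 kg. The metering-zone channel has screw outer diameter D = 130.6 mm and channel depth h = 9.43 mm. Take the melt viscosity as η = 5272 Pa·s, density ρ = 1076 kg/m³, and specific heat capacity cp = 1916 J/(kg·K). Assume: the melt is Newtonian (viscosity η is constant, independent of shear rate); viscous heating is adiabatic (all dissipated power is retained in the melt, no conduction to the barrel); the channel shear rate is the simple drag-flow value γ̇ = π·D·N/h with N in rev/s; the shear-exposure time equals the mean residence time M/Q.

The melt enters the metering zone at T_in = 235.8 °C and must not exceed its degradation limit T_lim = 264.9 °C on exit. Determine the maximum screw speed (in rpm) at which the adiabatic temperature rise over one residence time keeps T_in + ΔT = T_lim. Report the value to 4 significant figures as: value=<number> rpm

Throughput in SI: Q_s = 230.0 kg/h ÷ 3600 s/h = 0.0638889 kg/s
t_res = M / Q_s = 7.68 / 0.0638889 = 120.209 s
Convert to metres: D = 0.1306 m, h = 0.00943 m
ΔT_a = T_lim − T_in = 264.9 − 235.8 = 29.1 K
γ̇_max² = ΔT_a·ρ·cp/(η·t_res) = 29.1·1076·1916/(5272·120.209) = 94.665 s⁻²
Take the square root: γ̇_max = √(94.665) = 9.72959 s⁻¹
N_max = γ̇_max·h / (π·D) = 9.72959 · 0.00943 / (π · 0.1306) = 0.223621 rev/s = 13.4173 rpm

value=13.42 rpm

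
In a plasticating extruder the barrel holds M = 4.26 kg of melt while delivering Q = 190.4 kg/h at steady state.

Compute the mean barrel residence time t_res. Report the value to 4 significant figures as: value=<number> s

value=80.55 s

Convert throughput: Q = 190.4 kg/h = 190.4/3600 = 0.0528889 kg/s
t_res = M / Q_s = 4.26 / 0.0528889 = 80.5462 s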